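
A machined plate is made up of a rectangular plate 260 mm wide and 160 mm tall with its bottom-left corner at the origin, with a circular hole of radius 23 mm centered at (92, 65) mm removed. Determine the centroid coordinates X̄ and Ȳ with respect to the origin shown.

X̄ = 131.58 mm, Ȳ = 80.62 mm

plate: A = 260 × 160 = 41600.00, centroid at (130.00, 80.00).
hole: A = −π·23² = -1661.90, centroid at (92.00, 65.00).
ΣA = 39938.10 mm², ΣAX̄ = 5255104.97 mm³, ΣAȲ = 3219976.34 mm³.
X̄ = 5255104.97/39938.10 = 131.58 mm; Ȳ = 3219976.34/39938.10 = 80.62 mm.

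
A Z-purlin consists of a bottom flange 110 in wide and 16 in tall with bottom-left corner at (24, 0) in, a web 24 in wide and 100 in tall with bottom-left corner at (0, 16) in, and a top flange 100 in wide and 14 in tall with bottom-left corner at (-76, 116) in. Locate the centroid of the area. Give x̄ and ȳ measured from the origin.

x̄ = 23.64 in, ȳ = 61.99 in

Part | A | x̄ᵢ | ȳᵢ | A·x̄ᵢ | A·ȳᵢ
bottom flange | 1760.00 | 79.00 | 8.00 | 139040.00 | 14080.00
web | 2400.00 | 12.00 | 66.00 | 28800.00 | 158400.00
top flange | 1400.00 | -26.00 | 123.00 | -36400.00 | 172200.00
Σ | 5560.00 |  |  | 131440.00 | 344680.00
x̄ = 131440.00 / 5560.00 = 23.64 in
ȳ = 344680.00 / 5560.00 = 61.99 in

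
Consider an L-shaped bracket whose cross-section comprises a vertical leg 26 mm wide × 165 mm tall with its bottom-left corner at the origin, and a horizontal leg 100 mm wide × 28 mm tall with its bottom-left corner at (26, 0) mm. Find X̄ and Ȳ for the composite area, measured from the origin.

vertical leg: A = 26 × 165 = 4290.00, centroid at (13.00, 82.50).
horizontal leg: A = 100 × 28 = 2800.00, centroid at (76.00, 14.00).
ΣA = 7090.00 mm², ΣAX̄ = 268570.00 mm³, ΣAȲ = 393125.00 mm³.
X̄ = 268570.00/7090.00 = 37.88 mm; Ȳ = 393125.00/7090.00 = 55.45 mm.

X̄ = 37.88 mm, Ȳ = 55.45 mm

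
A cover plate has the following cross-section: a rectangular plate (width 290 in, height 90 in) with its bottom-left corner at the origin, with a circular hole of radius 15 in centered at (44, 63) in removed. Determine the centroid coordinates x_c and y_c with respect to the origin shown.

Part | A | x̄ᵢ | ȳᵢ | A·x̄ᵢ | A·ȳᵢ
plate | 26100.00 | 145.00 | 45.00 | 3784500.00 | 1174500.00
hole | -706.86 | 44.00 | 63.00 | -31101.77 | -44532.08
Σ | 25393.14 |  |  | 3753398.23 | 1129967.92
x_c = 3753398.23 / 25393.14 = 147.81 in
y_c = 1129967.92 / 25393.14 = 44.50 in

x_c = 147.81 in, y_c = 44.50 in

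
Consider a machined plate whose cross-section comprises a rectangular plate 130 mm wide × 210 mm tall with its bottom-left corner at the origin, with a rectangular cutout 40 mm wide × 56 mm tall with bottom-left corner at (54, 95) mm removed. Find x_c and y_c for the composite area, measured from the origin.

x_c = 64.20 mm, y_c = 103.39 mm

plate: A = 130 × 210 = 27300.00, centroid at (65.00, 105.00).
hole: A = −(40 × 56) = -2240.00, centroid at (74.00, 123.00).
ΣA = 25060.00 mm²
ΣAx_c = (27300.00)(65.00) + (-2240.00)(74.00) = 1608740.00 mm³
ΣAy_c = (27300.00)(105.00) + (-2240.00)(123.00) = 2590980.00 mm³
x_c = 1608740.00 / 25060.00 = 64.20 mm
y_c = 2590980.00 / 25060.00 = 103.39 mm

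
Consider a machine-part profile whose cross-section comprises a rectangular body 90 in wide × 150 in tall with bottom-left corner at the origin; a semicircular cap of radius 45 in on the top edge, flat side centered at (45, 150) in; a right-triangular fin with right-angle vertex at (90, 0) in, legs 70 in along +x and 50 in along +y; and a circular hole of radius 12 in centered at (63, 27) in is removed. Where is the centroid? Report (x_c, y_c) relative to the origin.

x_c = 51.20 in, y_c = 87.18 in

rectangular body: A = 90 × 150 = 13500.00, centroid at (45.00, 75.00).
semicircular top: A = ½π·45² = 3180.86, centroid at (45.00, 169.10).
triangular fin: A = ½·70·50 = 1750.00, centroid at (113.33, 16.67).
hole: A = −π·12² = -452.39, centroid at (63.00, 27.00).
ΣA = 17978.47 in²
ΣAx_c = (13500.00)(45.00) + (3180.86)(45.00) + (1750.00)(113.33) + (-452.39)(63.00) = 920471.62 in³
ΣAy_c = (13500.00)(75.00) + (3180.86)(169.10) + (1750.00)(16.67) + (-452.39)(27.00) = 1567331.54 in³
x_c = 920471.62 / 17978.47 = 51.20 in
y_c = 1567331.54 / 17978.47 = 87.18 in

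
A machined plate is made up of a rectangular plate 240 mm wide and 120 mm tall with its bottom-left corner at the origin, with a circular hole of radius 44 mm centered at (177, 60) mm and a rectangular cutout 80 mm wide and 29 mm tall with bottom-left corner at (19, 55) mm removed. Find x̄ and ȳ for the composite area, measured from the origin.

x̄ = 109.94 mm, ȳ = 58.92 mm

Part | A | x̄ᵢ | ȳᵢ | A·x̄ᵢ | A·ȳᵢ
plate | 28800.00 | 120.00 | 60.00 | 3456000.00 | 1728000.00
hole 1 | -6082.12 | 177.00 | 60.00 | -1076535.84 | -364927.40
hole 2 | -2320.00 | 59.00 | 69.50 | -136880.00 | -161240.00
Σ | 20397.88 |  |  | 2242584.16 | 1201832.60
x̄ = 2242584.16 / 20397.88 = 109.94 mm
ȳ = 1201832.60 / 20397.88 = 58.92 mm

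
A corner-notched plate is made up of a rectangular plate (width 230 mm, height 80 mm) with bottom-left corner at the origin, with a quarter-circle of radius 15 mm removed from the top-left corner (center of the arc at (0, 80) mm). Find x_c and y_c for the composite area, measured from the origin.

plate: A = 230 × 80 = 18400.00, centroid at (115.00, 40.00).
removed quarter-circle: A = −¼π·15² = -176.71, centroid at (6.37, 73.63).
ΣA = 18223.29 mm²
ΣAx_c = (18400.00)(115.00) + (-176.71)(6.37) = 2114875.00 mm³
ΣAy_c = (18400.00)(40.00) + (-176.71)(73.63) = 722987.83 mm³
x_c = 2114875.00 / 18223.29 = 116.05 mm
y_c = 722987.83 / 18223.29 = 39.67 mm

x_c = 116.05 mm, y_c = 39.67 mm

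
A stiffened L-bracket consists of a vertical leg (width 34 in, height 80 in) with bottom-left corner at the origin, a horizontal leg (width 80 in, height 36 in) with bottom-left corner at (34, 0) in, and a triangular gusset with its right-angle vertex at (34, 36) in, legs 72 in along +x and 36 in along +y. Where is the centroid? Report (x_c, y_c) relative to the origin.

x_c = 48.51 in, y_c = 32.32 in

Part | A | x̄ᵢ | ȳᵢ | A·x̄ᵢ | A·ȳᵢ
vertical leg | 2720.00 | 17.00 | 40.00 | 46240.00 | 108800.00
horizontal leg | 2880.00 | 74.00 | 18.00 | 213120.00 | 51840.00
gusset | 1296.00 | 58.00 | 48.00 | 75168.00 | 62208.00
Σ | 6896.00 |  |  | 334528.00 | 222848.00
x_c = 334528.00 / 6896.00 = 48.51 in
y_c = 222848.00 / 6896.00 = 32.32 in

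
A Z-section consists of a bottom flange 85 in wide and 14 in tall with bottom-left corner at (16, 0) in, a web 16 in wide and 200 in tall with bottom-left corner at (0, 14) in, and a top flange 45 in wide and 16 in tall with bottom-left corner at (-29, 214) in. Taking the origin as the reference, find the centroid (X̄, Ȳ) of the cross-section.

X̄ = 17.72 in, Ȳ = 104.30 in

bottom flange: A = 85 × 14 = 1190.00, centroid at (58.50, 7.00).
web: A = 16 × 200 = 3200.00, centroid at (8.00, 114.00).
top flange: A = 45 × 16 = 720.00, centroid at (-6.50, 222.00).
ΣA = 5110.00 in², ΣAX̄ = 90535.00 in³, ΣAȲ = 532970.00 in³.
X̄ = 90535.00/5110.00 = 17.72 in; Ȳ = 532970.00/5110.00 = 104.30 in.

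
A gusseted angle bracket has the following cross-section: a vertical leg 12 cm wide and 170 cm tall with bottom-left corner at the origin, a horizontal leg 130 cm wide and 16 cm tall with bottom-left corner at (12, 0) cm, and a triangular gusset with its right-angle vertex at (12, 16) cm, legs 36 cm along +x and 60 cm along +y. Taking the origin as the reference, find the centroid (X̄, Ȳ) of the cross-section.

X̄ = 38.14 cm, Ȳ = 44.02 cm

Part | A | x̄ᵢ | ȳᵢ | A·x̄ᵢ | A·ȳᵢ
vertical leg | 2040.00 | 6.00 | 85.00 | 12240.00 | 173400.00
horizontal leg | 2080.00 | 77.00 | 8.00 | 160160.00 | 16640.00
gusset | 1080.00 | 24.00 | 36.00 | 25920.00 | 38880.00
Σ | 5200.00 |  |  | 198320.00 | 228920.00
X̄ = 198320.00 / 5200.00 = 38.14 cm
Ȳ = 228920.00 / 5200.00 = 44.02 cm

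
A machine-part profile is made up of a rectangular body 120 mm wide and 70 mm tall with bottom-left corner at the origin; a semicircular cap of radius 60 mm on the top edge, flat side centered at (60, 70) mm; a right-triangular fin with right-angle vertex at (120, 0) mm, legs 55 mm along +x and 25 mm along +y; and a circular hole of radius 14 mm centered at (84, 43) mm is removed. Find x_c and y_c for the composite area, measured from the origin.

rectangular body: A = 120 × 70 = 8400.00, centroid at (60.00, 35.00).
semicircular top: A = ½π·60² = 5654.87, centroid at (60.00, 95.46).
triangular fin: A = ½·55·25 = 687.50, centroid at (138.33, 8.33).
hole: A = −π·14² = -615.75, centroid at (84.00, 43.00).
ΣA = 14126.61 mm²
ΣAx_c = (8400.00)(60.00) + (5654.87)(60.00) + (687.50)(138.33) + (-615.75)(84.00) = 886672.99 mm³
ΣAy_c = (8400.00)(35.00) + (5654.87)(95.46) + (687.50)(8.33) + (-615.75)(43.00) = 813092.50 mm³
x_c = 886672.99 / 14126.61 = 62.77 mm
y_c = 813092.50 / 14126.61 = 57.56 mm

x_c = 62.77 mm, y_c = 57.56 mm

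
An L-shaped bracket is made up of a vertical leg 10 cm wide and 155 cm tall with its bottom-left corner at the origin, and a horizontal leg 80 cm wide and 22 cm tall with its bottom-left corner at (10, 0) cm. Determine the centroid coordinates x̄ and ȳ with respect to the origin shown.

x̄ = 28.93 cm, ȳ = 42.14 cm

vertical leg: A = 10 × 155 = 1550.00, centroid at (5.00, 77.50).
horizontal leg: A = 80 × 22 = 1760.00, centroid at (50.00, 11.00).
ΣA = 3310.00 cm², ΣAx̄ = 95750.00 cm³, ΣAȳ = 139485.00 cm³.
x̄ = 95750.00/3310.00 = 28.93 cm; ȳ = 139485.00/3310.00 = 42.14 cm.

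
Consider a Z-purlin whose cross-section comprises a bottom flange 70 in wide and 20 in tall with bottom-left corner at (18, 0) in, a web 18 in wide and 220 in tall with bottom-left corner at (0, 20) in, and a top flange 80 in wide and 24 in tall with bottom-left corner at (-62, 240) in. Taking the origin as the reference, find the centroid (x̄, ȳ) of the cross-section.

x̄ = 9.29 in, ȳ = 139.10 in

Part | A | x̄ᵢ | ȳᵢ | A·x̄ᵢ | A·ȳᵢ
bottom flange | 1400.00 | 53.00 | 10.00 | 74200.00 | 14000.00
web | 3960.00 | 9.00 | 130.00 | 35640.00 | 514800.00
top flange | 1920.00 | -22.00 | 252.00 | -42240.00 | 483840.00
Σ | 7280.00 |  |  | 67600.00 | 1012640.00
x̄ = 67600.00 / 7280.00 = 9.29 in
ȳ = 1012640.00 / 7280.00 = 139.10 in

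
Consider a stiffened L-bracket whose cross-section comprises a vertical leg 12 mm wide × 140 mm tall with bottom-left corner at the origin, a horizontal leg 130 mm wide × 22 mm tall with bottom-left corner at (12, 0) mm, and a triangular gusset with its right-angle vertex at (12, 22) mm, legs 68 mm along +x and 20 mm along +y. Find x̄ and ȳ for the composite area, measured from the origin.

x̄ = 48.63 mm, ȳ = 32.29 mm

vertical leg: A = 12 × 140 = 1680.00, centroid at (6.00, 70.00).
horizontal leg: A = 130 × 22 = 2860.00, centroid at (77.00, 11.00).
gusset: A = ½·68·20 = 680.00, centroid at (34.67, 28.67).
ΣA = 5220.00 mm²
ΣAx̄ = (1680.00)(6.00) + (2860.00)(77.00) + (680.00)(34.67) = 253873.33 mm³
ΣAȳ = (1680.00)(70.00) + (2860.00)(11.00) + (680.00)(28.67) = 168553.33 mm³
x̄ = 253873.33 / 5220.00 = 48.63 mm
ȳ = 168553.33 / 5220.00 = 32.29 mm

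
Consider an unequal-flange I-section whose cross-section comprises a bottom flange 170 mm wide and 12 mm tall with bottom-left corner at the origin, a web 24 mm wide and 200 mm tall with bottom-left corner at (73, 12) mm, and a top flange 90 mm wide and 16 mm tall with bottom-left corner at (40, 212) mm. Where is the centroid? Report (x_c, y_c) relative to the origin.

x_c = 85.00 mm, y_c = 104.67 mm

bottom flange: A = 170 × 12 = 2040.00, centroid at (85.00, 6.00).
web: A = 24 × 200 = 4800.00, centroid at (85.00, 112.00).
top flange: A = 90 × 16 = 1440.00, centroid at (85.00, 220.00).
ΣA = 8280.00 mm², ΣAx_c = 703800.00 mm³, ΣAy_c = 866640.00 mm³.
x_c = 703800.00/8280.00 = 85.00 mm; y_c = 866640.00/8280.00 = 104.67 mm.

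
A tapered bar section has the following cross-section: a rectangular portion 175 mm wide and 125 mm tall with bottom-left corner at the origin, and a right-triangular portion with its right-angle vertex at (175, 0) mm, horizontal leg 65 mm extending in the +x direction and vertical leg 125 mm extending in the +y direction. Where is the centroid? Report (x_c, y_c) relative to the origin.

rectangular portion: A = 175 × 125 = 21875.00, centroid at (87.50, 62.50).
triangular portion: A = ½·65·125 = 4062.50, centroid at (196.67, 41.67).
ΣA = 25937.50 mm²
ΣAx_c = (21875.00)(87.50) + (4062.50)(196.67) = 2713020.83 mm³
ΣAy_c = (21875.00)(62.50) + (4062.50)(41.67) = 1536458.33 mm³
x_c = 2713020.83 / 25937.50 = 104.60 mm
y_c = 1536458.33 / 25937.50 = 59.24 mm

x_c = 104.60 mm, y_c = 59.24 mm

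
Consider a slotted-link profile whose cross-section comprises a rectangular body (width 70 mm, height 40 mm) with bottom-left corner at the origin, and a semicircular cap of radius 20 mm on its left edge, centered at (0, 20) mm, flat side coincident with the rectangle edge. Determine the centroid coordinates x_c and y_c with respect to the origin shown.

Part | A | x̄ᵢ | ȳᵢ | A·x̄ᵢ | A·ȳᵢ
rectangular body | 2800.00 | 35.00 | 20.00 | 98000.00 | 56000.00
semicircular end | 628.32 | -8.49 | 20.00 | -5333.33 | 12566.37
Σ | 3428.32 |  |  | 92666.67 | 68566.37
x_c = 92666.67 / 3428.32 = 27.03 mm
y_c = 68566.37 / 3428.32 = 20.00 mm

x_c = 27.03 mm, y_c = 20.00 mm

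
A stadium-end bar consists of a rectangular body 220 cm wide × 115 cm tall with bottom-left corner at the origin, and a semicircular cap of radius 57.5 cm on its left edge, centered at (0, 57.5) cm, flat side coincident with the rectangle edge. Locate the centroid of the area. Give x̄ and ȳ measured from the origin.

rectangular body: A = 220 × 115 = 25300.00, centroid at (110.00, 57.50).
semicircular end: A = ½π·57.5² = 5193.45, centroid at (-24.40, 57.50).
ΣA = 30493.45 cm²
ΣAx̄ = (25300.00)(110.00) + (5193.45)(-24.40) = 2656260.42 cm³
ΣAȳ = (25300.00)(57.50) + (5193.45)(57.50) = 1753373.11 cm³
x̄ = 2656260.42 / 30493.45 = 87.11 cm
ȳ = 1753373.11 / 30493.45 = 57.50 cm

x̄ = 87.11 cm, ȳ = 57.50 cm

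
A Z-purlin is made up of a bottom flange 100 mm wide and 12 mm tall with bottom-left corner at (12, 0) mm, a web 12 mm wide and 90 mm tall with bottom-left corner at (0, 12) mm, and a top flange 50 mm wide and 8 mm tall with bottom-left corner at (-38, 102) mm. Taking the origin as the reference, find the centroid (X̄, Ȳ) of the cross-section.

bottom flange: A = 100 × 12 = 1200.00, centroid at (62.00, 6.00).
web: A = 12 × 90 = 1080.00, centroid at (6.00, 57.00).
top flange: A = 50 × 8 = 400.00, centroid at (-13.00, 106.00).
ΣA = 2680.00 mm²
ΣAX̄ = (1200.00)(62.00) + (1080.00)(6.00) + (400.00)(-13.00) = 75680.00 mm³
ΣAȲ = (1200.00)(6.00) + (1080.00)(57.00) + (400.00)(106.00) = 111160.00 mm³
X̄ = 75680.00 / 2680.00 = 28.24 mm
Ȳ = 111160.00 / 2680.00 = 41.48 mm

X̄ = 28.24 mm, Ȳ = 41.48 mm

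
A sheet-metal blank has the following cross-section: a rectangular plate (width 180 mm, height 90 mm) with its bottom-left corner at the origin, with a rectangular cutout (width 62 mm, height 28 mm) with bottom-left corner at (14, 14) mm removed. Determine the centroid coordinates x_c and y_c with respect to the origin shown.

x_c = 95.40 mm, y_c = 47.04 mm

Part | A | x̄ᵢ | ȳᵢ | A·x̄ᵢ | A·ȳᵢ
plate | 16200.00 | 90.00 | 45.00 | 1458000.00 | 729000.00
hole | -1736.00 | 45.00 | 28.00 | -78120.00 | -48608.00
Σ | 14464.00 |  |  | 1379880.00 | 680392.00
x_c = 1379880.00 / 14464.00 = 95.40 mm
y_c = 680392.00 / 14464.00 = 47.04 mm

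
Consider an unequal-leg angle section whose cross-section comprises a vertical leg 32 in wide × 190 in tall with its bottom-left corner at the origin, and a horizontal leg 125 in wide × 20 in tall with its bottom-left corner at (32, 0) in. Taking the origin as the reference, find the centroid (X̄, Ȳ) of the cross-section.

vertical leg: A = 32 × 190 = 6080.00, centroid at (16.00, 95.00).
horizontal leg: A = 125 × 20 = 2500.00, centroid at (94.50, 10.00).
ΣA = 8580.00 in²
ΣAX̄ = (6080.00)(16.00) + (2500.00)(94.50) = 333530.00 in³
ΣAȲ = (6080.00)(95.00) + (2500.00)(10.00) = 602600.00 in³
X̄ = 333530.00 / 8580.00 = 38.87 in
Ȳ = 602600.00 / 8580.00 = 70.23 in

X̄ = 38.87 in, Ȳ = 70.23 in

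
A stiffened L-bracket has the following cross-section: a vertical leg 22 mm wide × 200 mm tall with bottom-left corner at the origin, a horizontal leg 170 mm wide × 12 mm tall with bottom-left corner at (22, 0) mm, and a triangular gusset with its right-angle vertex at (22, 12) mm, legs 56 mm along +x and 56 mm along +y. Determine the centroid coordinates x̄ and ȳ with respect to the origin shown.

vertical leg: A = 22 × 200 = 4400.00, centroid at (11.00, 100.00).
horizontal leg: A = 170 × 12 = 2040.00, centroid at (107.00, 6.00).
gusset: A = ½·56·56 = 1568.00, centroid at (40.67, 30.67).
ΣA = 8008.00 mm², ΣAx̄ = 330445.33 mm³, ΣAȳ = 500325.33 mm³.
x̄ = 330445.33/8008.00 = 41.26 mm; ȳ = 500325.33/8008.00 = 62.48 mm.

x̄ = 41.26 mm, ȳ = 62.48 mm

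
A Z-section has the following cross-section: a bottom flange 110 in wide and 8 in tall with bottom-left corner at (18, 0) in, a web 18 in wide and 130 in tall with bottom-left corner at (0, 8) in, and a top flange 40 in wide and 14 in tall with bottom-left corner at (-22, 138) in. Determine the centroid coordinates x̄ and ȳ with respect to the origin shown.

Part | A | x̄ᵢ | ȳᵢ | A·x̄ᵢ | A·ȳᵢ
bottom flange | 880.00 | 73.00 | 4.00 | 64240.00 | 3520.00
web | 2340.00 | 9.00 | 73.00 | 21060.00 | 170820.00
top flange | 560.00 | -2.00 | 145.00 | -1120.00 | 81200.00
Σ | 3780.00 |  |  | 84180.00 | 255540.00
x̄ = 84180.00 / 3780.00 = 22.27 in
ȳ = 255540.00 / 3780.00 = 67.60 in

x̄ = 22.27 in, ȳ = 67.60 in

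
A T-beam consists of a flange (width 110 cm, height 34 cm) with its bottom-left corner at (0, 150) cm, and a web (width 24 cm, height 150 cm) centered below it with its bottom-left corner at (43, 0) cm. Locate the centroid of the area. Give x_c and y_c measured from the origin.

x_c = 55.00 cm, y_c = 121.88 cm

web: A = 24 × 150 = 3600.00, centroid at (55.00, 75.00).
flange: A = 110 × 34 = 3740.00, centroid at (55.00, 167.00).
ΣA = 7340.00 cm², ΣAx_c = 403700.00 cm³, ΣAy_c = 894580.00 cm³.
x_c = 403700.00/7340.00 = 55.00 cm; y_c = 894580.00/7340.00 = 121.88 cm.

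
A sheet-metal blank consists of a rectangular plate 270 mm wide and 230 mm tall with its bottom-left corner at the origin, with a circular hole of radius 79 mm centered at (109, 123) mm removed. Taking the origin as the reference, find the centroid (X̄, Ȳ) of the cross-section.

Part | A | x̄ᵢ | ȳᵢ | A·x̄ᵢ | A·ȳᵢ
plate | 62100.00 | 135.00 | 115.00 | 8383500.00 | 7141500.00
hole | -19606.68 | 109.00 | 123.00 | -2137128.09 | -2411621.61
Σ | 42493.32 |  |  | 6246371.91 | 4729878.39
X̄ = 6246371.91 / 42493.32 = 147.00 mm
Ȳ = 4729878.39 / 42493.32 = 111.31 mm

X̄ = 147.00 mm, Ȳ = 111.31 mm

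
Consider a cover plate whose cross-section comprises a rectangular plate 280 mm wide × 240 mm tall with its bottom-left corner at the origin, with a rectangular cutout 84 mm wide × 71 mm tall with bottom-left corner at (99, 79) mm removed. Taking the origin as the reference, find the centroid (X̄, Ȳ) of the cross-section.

X̄ = 139.90 mm, Ȳ = 120.54 mm

Part | A | x̄ᵢ | ȳᵢ | A·x̄ᵢ | A·ȳᵢ
plate | 67200.00 | 140.00 | 120.00 | 9408000.00 | 8064000.00
hole | -5964.00 | 141.00 | 114.50 | -840924.00 | -682878.00
Σ | 61236.00 |  |  | 8567076.00 | 7381122.00
X̄ = 8567076.00 / 61236.00 = 139.90 mm
Ȳ = 7381122.00 / 61236.00 = 120.54 mm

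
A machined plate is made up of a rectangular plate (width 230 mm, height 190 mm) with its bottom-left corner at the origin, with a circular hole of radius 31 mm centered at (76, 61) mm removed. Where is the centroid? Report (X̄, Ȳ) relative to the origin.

X̄ = 117.89 mm, Ȳ = 97.52 mm

plate: A = 230 × 190 = 43700.00, centroid at (115.00, 95.00).
hole: A = −π·31² = -3019.07, centroid at (76.00, 61.00).
ΣA = 40680.93 mm², ΣAX̄ = 4796050.64 mm³, ΣAȲ = 3967336.70 mm³.
X̄ = 4796050.64/40680.93 = 117.89 mm; Ȳ = 3967336.70/40680.93 = 97.52 mm.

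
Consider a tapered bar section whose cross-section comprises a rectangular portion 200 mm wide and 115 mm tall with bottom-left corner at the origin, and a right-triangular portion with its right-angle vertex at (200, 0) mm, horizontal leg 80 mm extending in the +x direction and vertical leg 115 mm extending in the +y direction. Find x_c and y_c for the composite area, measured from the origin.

x_c = 121.11 mm, y_c = 54.31 mm

rectangular portion: A = 200 × 115 = 23000.00, centroid at (100.00, 57.50).
triangular portion: A = ½·80·115 = 4600.00, centroid at (226.67, 38.33).
ΣA = 27600.00 mm²
ΣAx_c = (23000.00)(100.00) + (4600.00)(226.67) = 3342666.67 mm³
ΣAy_c = (23000.00)(57.50) + (4600.00)(38.33) = 1498833.33 mm³
x_c = 3342666.67 / 27600.00 = 121.11 mm
y_c = 1498833.33 / 27600.00 = 54.31 mm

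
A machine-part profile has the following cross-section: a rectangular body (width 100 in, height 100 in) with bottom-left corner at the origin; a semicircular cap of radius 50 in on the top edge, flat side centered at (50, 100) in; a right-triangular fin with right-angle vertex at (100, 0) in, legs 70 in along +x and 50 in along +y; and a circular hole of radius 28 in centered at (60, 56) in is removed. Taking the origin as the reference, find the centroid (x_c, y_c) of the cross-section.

x_c = 57.85 in, y_c = 65.63 in

rectangular body: A = 100 × 100 = 10000.00, centroid at (50.00, 50.00).
semicircular top: A = ½π·50² = 3926.99, centroid at (50.00, 121.22).
triangular fin: A = ½·70·50 = 1750.00, centroid at (123.33, 16.67).
hole: A = −π·28² = -2463.01, centroid at (60.00, 56.00).
ΣA = 13213.98 in²
ΣAx_c = (10000.00)(50.00) + (3926.99)(50.00) + (1750.00)(123.33) + (-2463.01)(60.00) = 764402.36 in³
ΣAy_c = (10000.00)(50.00) + (3926.99)(121.22) + (1750.00)(16.67) + (-2463.01)(56.00) = 867270.60 in³
x_c = 764402.36 / 13213.98 = 57.85 in
y_c = 867270.60 / 13213.98 = 65.63 in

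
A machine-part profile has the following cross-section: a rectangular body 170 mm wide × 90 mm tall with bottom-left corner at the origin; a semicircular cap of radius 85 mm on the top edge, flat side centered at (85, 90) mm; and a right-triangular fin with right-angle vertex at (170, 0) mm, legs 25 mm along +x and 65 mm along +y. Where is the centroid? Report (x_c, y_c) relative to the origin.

x_c = 87.76 mm, y_c = 77.82 mm

rectangular body: A = 170 × 90 = 15300.00, centroid at (85.00, 45.00).
semicircular top: A = ½π·85² = 11349.00, centroid at (85.00, 126.08).
triangular fin: A = ½·25·65 = 812.50, centroid at (178.33, 21.67).
ΣA = 27461.50 mm², ΣAx_c = 2410061.13 mm³, ΣAy_c = 2136931.14 mm³.
x_c = 2410061.13/27461.50 = 87.76 mm; y_c = 2136931.14/27461.50 = 77.82 mm.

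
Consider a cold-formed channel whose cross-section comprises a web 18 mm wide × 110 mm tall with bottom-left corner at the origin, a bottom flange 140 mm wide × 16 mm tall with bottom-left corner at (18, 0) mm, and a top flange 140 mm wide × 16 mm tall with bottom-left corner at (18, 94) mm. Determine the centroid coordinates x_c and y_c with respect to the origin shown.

web: A = 18 × 110 = 1980.00, centroid at (9.00, 55.00).
bottom flange: A = 140 × 16 = 2240.00, centroid at (88.00, 8.00).
top flange: A = 140 × 16 = 2240.00, centroid at (88.00, 102.00).
ΣA = 6460.00 mm²
ΣAx_c = (1980.00)(9.00) + (2240.00)(88.00) + (2240.00)(88.00) = 412060.00 mm³
ΣAy_c = (1980.00)(55.00) + (2240.00)(8.00) + (2240.00)(102.00) = 355300.00 mm³
x_c = 412060.00 / 6460.00 = 63.79 mm
y_c = 355300.00 / 6460.00 = 55.00 mm

x_c = 63.79 mm, y_c = 55.00 mm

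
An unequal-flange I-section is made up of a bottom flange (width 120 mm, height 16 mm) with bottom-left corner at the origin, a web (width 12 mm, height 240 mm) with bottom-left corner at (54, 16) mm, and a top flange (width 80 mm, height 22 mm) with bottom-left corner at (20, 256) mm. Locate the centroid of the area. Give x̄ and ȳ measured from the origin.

x̄ = 60.00 mm, ȳ = 133.68 mm

bottom flange: A = 120 × 16 = 1920.00, centroid at (60.00, 8.00).
web: A = 12 × 240 = 2880.00, centroid at (60.00, 136.00).
top flange: A = 80 × 22 = 1760.00, centroid at (60.00, 267.00).
ΣA = 6560.00 mm²
ΣAx̄ = (1920.00)(60.00) + (2880.00)(60.00) + (1760.00)(60.00) = 393600.00 mm³
ΣAȳ = (1920.00)(8.00) + (2880.00)(136.00) + (1760.00)(267.00) = 876960.00 mm³
x̄ = 393600.00 / 6560.00 = 60.00 mm
ȳ = 876960.00 / 6560.00 = 133.68 mm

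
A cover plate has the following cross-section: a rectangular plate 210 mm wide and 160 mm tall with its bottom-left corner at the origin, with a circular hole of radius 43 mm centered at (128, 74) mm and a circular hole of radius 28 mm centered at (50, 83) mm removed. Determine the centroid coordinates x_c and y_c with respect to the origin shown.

x_c = 105.07 mm, y_c = 81.08 mm

Part | A | x̄ᵢ | ȳᵢ | A·x̄ᵢ | A·ȳᵢ
plate | 33600.00 | 105.00 | 80.00 | 3528000.00 | 2688000.00
hole 1 | -5808.80 | 128.00 | 74.00 | -743527.02 | -429851.56
hole 2 | -2463.01 | 50.00 | 83.00 | -123150.43 | -204429.72
Σ | 25328.19 |  |  | 2661322.55 | 2053718.73
x_c = 2661322.55 / 25328.19 = 105.07 mm
y_c = 2053718.73 / 25328.19 = 81.08 mm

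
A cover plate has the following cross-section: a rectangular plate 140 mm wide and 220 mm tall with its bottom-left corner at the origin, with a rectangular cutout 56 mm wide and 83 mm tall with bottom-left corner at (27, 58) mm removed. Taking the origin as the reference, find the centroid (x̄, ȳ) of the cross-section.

plate: A = 140 × 220 = 30800.00, centroid at (70.00, 110.00).
hole: A = −(56 × 83) = -4648.00, centroid at (55.00, 99.50).
ΣA = 26152.00 mm², ΣAx̄ = 1900360.00 mm³, ΣAȳ = 2925524.00 mm³.
x̄ = 1900360.00/26152.00 = 72.67 mm; ȳ = 2925524.00/26152.00 = 111.87 mm.

x̄ = 72.67 mm, ȳ = 111.87 mm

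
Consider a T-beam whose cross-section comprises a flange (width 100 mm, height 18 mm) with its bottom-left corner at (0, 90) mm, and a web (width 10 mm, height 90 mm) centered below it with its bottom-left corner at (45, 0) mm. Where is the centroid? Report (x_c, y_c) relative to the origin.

x_c = 50.00 mm, y_c = 81.00 mm

web: A = 10 × 90 = 900.00, centroid at (50.00, 45.00).
flange: A = 100 × 18 = 1800.00, centroid at (50.00, 99.00).
ΣA = 2700.00 mm², ΣAx_c = 135000.00 mm³, ΣAy_c = 218700.00 mm³.
x_c = 135000.00/2700.00 = 50.00 mm; y_c = 218700.00/2700.00 = 81.00 mm.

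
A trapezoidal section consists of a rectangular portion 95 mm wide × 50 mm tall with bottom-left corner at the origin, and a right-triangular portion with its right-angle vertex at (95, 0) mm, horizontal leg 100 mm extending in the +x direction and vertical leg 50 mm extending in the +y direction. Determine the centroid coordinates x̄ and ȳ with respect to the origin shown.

x̄ = 75.37 mm, ȳ = 22.13 mm

rectangular portion: A = 95 × 50 = 4750.00, centroid at (47.50, 25.00).
triangular portion: A = ½·100·50 = 2500.00, centroid at (128.33, 16.67).
ΣA = 7250.00 mm², ΣAx̄ = 546458.33 mm³, ΣAȳ = 160416.67 mm³.
x̄ = 546458.33/7250.00 = 75.37 mm; ȳ = 160416.67/7250.00 = 22.13 mm.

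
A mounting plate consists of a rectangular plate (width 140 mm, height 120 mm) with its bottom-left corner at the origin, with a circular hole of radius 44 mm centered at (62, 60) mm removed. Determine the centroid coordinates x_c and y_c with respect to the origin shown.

x_c = 74.54 mm, y_c = 60.00 mm

plate: A = 140 × 120 = 16800.00, centroid at (70.00, 60.00).
hole: A = −π·44² = -6082.12, centroid at (62.00, 60.00).
ΣA = 10717.88 mm²
ΣAx_c = (16800.00)(70.00) + (-6082.12)(62.00) = 798908.35 mm³
ΣAy_c = (16800.00)(60.00) + (-6082.12)(60.00) = 643072.60 mm³
x_c = 798908.35 / 10717.88 = 74.54 mm
y_c = 643072.60 / 10717.88 = 60.00 mm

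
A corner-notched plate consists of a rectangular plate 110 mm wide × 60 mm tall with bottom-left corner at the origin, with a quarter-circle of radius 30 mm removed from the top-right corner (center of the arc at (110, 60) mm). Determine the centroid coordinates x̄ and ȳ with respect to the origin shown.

plate: A = 110 × 60 = 6600.00, centroid at (55.00, 30.00).
removed quarter-circle: A = −¼π·30² = -706.86, centroid at (97.27, 47.27).
ΣA = 5893.14 mm², ΣAx̄ = 294245.58 mm³, ΣAȳ = 164588.50 mm³.
x̄ = 294245.58/5893.14 = 49.93 mm; ȳ = 164588.50/5893.14 = 27.93 mm.

x̄ = 49.93 mm, ȳ = 27.93 mm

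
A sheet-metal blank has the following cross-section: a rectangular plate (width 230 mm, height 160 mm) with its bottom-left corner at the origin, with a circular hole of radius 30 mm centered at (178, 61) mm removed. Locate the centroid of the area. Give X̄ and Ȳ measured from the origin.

plate: A = 230 × 160 = 36800.00, centroid at (115.00, 80.00).
hole: A = −π·30² = -2827.43, centroid at (178.00, 61.00).
ΣA = 33972.57 mm², ΣAX̄ = 3728716.86 mm³, ΣAȲ = 2771526.56 mm³.
X̄ = 3728716.86/33972.57 = 109.76 mm; Ȳ = 2771526.56/33972.57 = 81.58 mm.

X̄ = 109.76 mm, Ȳ = 81.58 mm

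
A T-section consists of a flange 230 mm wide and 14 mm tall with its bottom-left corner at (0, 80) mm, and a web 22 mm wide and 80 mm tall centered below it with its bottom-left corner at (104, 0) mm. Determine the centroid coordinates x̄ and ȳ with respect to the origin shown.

web: A = 22 × 80 = 1760.00, centroid at (115.00, 40.00).
flange: A = 230 × 14 = 3220.00, centroid at (115.00, 87.00).
ΣA = 4980.00 mm², ΣAx̄ = 572700.00 mm³, ΣAȳ = 350540.00 mm³.
x̄ = 572700.00/4980.00 = 115.00 mm; ȳ = 350540.00/4980.00 = 70.39 mm.

x̄ = 115.00 mm, ȳ = 70.39 mm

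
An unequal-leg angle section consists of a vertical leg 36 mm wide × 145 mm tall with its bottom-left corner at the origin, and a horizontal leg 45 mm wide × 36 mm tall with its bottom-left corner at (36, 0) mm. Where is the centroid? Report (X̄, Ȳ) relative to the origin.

X̄ = 27.59 mm, Ȳ = 59.59 mm

vertical leg: A = 36 × 145 = 5220.00, centroid at (18.00, 72.50).
horizontal leg: A = 45 × 36 = 1620.00, centroid at (58.50, 18.00).
ΣA = 6840.00 mm²
ΣAX̄ = (5220.00)(18.00) + (1620.00)(58.50) = 188730.00 mm³
ΣAȲ = (5220.00)(72.50) + (1620.00)(18.00) = 407610.00 mm³
X̄ = 188730.00 / 6840.00 = 27.59 mm
Ȳ = 407610.00 / 6840.00 = 59.59 mm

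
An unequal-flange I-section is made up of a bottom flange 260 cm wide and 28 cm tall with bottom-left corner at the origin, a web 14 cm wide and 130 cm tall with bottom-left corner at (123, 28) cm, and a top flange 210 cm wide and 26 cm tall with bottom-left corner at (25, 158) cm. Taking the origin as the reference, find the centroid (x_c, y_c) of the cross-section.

bottom flange: A = 260 × 28 = 7280.00, centroid at (130.00, 14.00).
web: A = 14 × 130 = 1820.00, centroid at (130.00, 93.00).
top flange: A = 210 × 26 = 5460.00, centroid at (130.00, 171.00).
ΣA = 14560.00 cm²
ΣAx_c = (7280.00)(130.00) + (1820.00)(130.00) + (5460.00)(130.00) = 1892800.00 cm³
ΣAy_c = (7280.00)(14.00) + (1820.00)(93.00) + (5460.00)(171.00) = 1204840.00 cm³
x_c = 1892800.00 / 14560.00 = 130.00 cm
y_c = 1204840.00 / 14560.00 = 82.75 cm

x_c = 130.00 cm, y_c = 82.75 cm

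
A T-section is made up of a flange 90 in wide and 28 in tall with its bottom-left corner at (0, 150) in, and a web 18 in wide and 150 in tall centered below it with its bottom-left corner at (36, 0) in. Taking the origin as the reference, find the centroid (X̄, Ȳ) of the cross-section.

Part | A | x̄ᵢ | ȳᵢ | A·x̄ᵢ | A·ȳᵢ
web | 2700.00 | 45.00 | 75.00 | 121500.00 | 202500.00
flange | 2520.00 | 45.00 | 164.00 | 113400.00 | 413280.00
Σ | 5220.00 |  |  | 234900.00 | 615780.00
X̄ = 234900.00 / 5220.00 = 45.00 in
Ȳ = 615780.00 / 5220.00 = 117.97 in

X̄ = 45.00 in, Ȳ = 117.97 in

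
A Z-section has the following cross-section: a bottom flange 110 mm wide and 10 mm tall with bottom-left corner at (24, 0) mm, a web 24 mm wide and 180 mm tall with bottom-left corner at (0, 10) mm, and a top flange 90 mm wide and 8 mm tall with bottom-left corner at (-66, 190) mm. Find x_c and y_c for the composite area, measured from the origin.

bottom flange: A = 110 × 10 = 1100.00, centroid at (79.00, 5.00).
web: A = 24 × 180 = 4320.00, centroid at (12.00, 100.00).
top flange: A = 90 × 8 = 720.00, centroid at (-21.00, 194.00).
ΣA = 6140.00 mm²
ΣAx_c = (1100.00)(79.00) + (4320.00)(12.00) + (720.00)(-21.00) = 123620.00 mm³
ΣAy_c = (1100.00)(5.00) + (4320.00)(100.00) + (720.00)(194.00) = 577180.00 mm³
x_c = 123620.00 / 6140.00 = 20.13 mm
y_c = 577180.00 / 6140.00 = 94.00 mm

x_c = 20.13 mm, y_c = 94.00 mm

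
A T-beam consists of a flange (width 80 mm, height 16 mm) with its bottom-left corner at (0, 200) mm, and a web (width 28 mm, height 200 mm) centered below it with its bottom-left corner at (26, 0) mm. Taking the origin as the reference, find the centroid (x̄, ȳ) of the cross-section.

x̄ = 40.00 mm, ȳ = 120.09 mm

web: A = 28 × 200 = 5600.00, centroid at (40.00, 100.00).
flange: A = 80 × 16 = 1280.00, centroid at (40.00, 208.00).
ΣA = 6880.00 mm², ΣAx̄ = 275200.00 mm³, ΣAȳ = 826240.00 mm³.
x̄ = 275200.00/6880.00 = 40.00 mm; ȳ = 826240.00/6880.00 = 120.09 mm.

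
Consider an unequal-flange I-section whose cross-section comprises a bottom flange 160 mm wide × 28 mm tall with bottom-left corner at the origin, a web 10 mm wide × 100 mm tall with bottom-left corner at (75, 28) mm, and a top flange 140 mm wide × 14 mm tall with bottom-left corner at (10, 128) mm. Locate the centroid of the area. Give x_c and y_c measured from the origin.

x_c = 80.00 mm, y_c = 54.48 mm

Part | A | x̄ᵢ | ȳᵢ | A·x̄ᵢ | A·ȳᵢ
bottom flange | 4480.00 | 80.00 | 14.00 | 358400.00 | 62720.00
web | 1000.00 | 80.00 | 78.00 | 80000.00 | 78000.00
top flange | 1960.00 | 80.00 | 135.00 | 156800.00 | 264600.00
Σ | 7440.00 |  |  | 595200.00 | 405320.00
x_c = 595200.00 / 7440.00 = 80.00 mm
y_c = 405320.00 / 7440.00 = 54.48 mm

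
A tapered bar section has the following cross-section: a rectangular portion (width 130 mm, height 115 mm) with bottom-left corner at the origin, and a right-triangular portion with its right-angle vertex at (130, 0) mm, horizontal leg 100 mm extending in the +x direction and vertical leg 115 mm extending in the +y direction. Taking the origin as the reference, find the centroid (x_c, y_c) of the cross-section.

x_c = 92.31 mm, y_c = 52.18 mm

rectangular portion: A = 130 × 115 = 14950.00, centroid at (65.00, 57.50).
triangular portion: A = ½·100·115 = 5750.00, centroid at (163.33, 38.33).
ΣA = 20700.00 mm²
ΣAx_c = (14950.00)(65.00) + (5750.00)(163.33) = 1910916.67 mm³
ΣAy_c = (14950.00)(57.50) + (5750.00)(38.33) = 1080041.67 mm³
x_c = 1910916.67 / 20700.00 = 92.31 mm
y_c = 1080041.67 / 20700.00 = 52.18 mm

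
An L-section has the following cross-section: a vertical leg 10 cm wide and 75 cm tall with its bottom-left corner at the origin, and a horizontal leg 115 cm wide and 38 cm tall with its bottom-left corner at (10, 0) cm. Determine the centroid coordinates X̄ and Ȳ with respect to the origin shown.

X̄ = 58.34 cm, Ȳ = 21.71 cm

Part | A | x̄ᵢ | ȳᵢ | A·x̄ᵢ | A·ȳᵢ
vertical leg | 750.00 | 5.00 | 37.50 | 3750.00 | 28125.00
horizontal leg | 4370.00 | 67.50 | 19.00 | 294975.00 | 83030.00
Σ | 5120.00 |  |  | 298725.00 | 111155.00
X̄ = 298725.00 / 5120.00 = 58.34 cm
Ȳ = 111155.00 / 5120.00 = 21.71 cm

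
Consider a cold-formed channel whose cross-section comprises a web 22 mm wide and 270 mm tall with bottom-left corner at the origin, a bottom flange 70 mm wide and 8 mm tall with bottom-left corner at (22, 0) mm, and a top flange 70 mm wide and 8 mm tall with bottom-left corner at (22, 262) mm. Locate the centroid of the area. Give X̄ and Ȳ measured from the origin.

X̄ = 18.30 mm, Ȳ = 135.00 mm

web: A = 22 × 270 = 5940.00, centroid at (11.00, 135.00).
bottom flange: A = 70 × 8 = 560.00, centroid at (57.00, 4.00).
top flange: A = 70 × 8 = 560.00, centroid at (57.00, 266.00).
ΣA = 7060.00 mm², ΣAX̄ = 129180.00 mm³, ΣAȲ = 953100.00 mm³.
X̄ = 129180.00/7060.00 = 18.30 mm; Ȳ = 953100.00/7060.00 = 135.00 mm.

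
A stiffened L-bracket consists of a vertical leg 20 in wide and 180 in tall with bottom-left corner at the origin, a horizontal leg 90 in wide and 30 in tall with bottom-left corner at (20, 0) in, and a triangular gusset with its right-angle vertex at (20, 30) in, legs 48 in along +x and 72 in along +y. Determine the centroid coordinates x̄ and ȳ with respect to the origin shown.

vertical leg: A = 20 × 180 = 3600.00, centroid at (10.00, 90.00).
horizontal leg: A = 90 × 30 = 2700.00, centroid at (65.00, 15.00).
gusset: A = ½·48·72 = 1728.00, centroid at (36.00, 54.00).
ΣA = 8028.00 in²
ΣAx̄ = (3600.00)(10.00) + (2700.00)(65.00) + (1728.00)(36.00) = 273708.00 in³
ΣAȳ = (3600.00)(90.00) + (2700.00)(15.00) + (1728.00)(54.00) = 457812.00 in³
x̄ = 273708.00 / 8028.00 = 34.09 in
ȳ = 457812.00 / 8028.00 = 57.03 in

x̄ = 34.09 in, ȳ = 57.03 in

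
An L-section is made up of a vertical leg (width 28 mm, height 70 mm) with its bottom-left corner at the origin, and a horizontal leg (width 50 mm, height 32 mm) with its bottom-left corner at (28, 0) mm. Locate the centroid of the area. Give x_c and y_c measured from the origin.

x_c = 31.53 mm, y_c = 26.46 mm

vertical leg: A = 28 × 70 = 1960.00, centroid at (14.00, 35.00).
horizontal leg: A = 50 × 32 = 1600.00, centroid at (53.00, 16.00).
ΣA = 3560.00 mm², ΣAx_c = 112240.00 mm³, ΣAy_c = 94200.00 mm³.
x_c = 112240.00/3560.00 = 31.53 mm; y_c = 94200.00/3560.00 = 26.46 mm.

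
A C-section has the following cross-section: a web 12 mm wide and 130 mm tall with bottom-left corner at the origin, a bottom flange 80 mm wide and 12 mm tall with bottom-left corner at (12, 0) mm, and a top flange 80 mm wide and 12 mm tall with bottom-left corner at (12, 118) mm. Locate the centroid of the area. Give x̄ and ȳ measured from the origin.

web: A = 12 × 130 = 1560.00, centroid at (6.00, 65.00).
bottom flange: A = 80 × 12 = 960.00, centroid at (52.00, 6.00).
top flange: A = 80 × 12 = 960.00, centroid at (52.00, 124.00).
ΣA = 3480.00 mm²
ΣAx̄ = (1560.00)(6.00) + (960.00)(52.00) + (960.00)(52.00) = 109200.00 mm³
ΣAȳ = (1560.00)(65.00) + (960.00)(6.00) + (960.00)(124.00) = 226200.00 mm³
x̄ = 109200.00 / 3480.00 = 31.38 mm
ȳ = 226200.00 / 3480.00 = 65.00 mm

x̄ = 31.38 mm, ȳ = 65.00 mm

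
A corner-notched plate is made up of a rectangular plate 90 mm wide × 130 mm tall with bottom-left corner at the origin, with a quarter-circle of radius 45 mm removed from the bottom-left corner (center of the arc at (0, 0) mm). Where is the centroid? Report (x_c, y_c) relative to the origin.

x_c = 49.07 mm, y_c = 72.22 mm

plate: A = 90 × 130 = 11700.00, centroid at (45.00, 65.00).
removed quarter-circle: A = −¼π·45² = -1590.43, centroid at (19.10, 19.10).
ΣA = 10109.57 mm²
ΣAx_c = (11700.00)(45.00) + (-1590.43)(19.10) = 496125.00 mm³
ΣAy_c = (11700.00)(65.00) + (-1590.43)(19.10) = 730125.00 mm³
x_c = 496125.00 / 10109.57 = 49.07 mm
y_c = 730125.00 / 10109.57 = 72.22 mm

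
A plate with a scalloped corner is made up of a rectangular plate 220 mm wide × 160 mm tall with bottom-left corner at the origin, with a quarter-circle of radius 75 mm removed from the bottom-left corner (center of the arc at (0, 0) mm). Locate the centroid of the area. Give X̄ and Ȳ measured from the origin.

X̄ = 121.22 mm, Ȳ = 86.91 mm

plate: A = 220 × 160 = 35200.00, centroid at (110.00, 80.00).
removed quarter-circle: A = −¼π·75² = -4417.86, centroid at (31.83, 31.83).
ΣA = 30782.14 mm²
ΣAX̄ = (35200.00)(110.00) + (-4417.86)(31.83) = 3731375.00 mm³
ΣAȲ = (35200.00)(80.00) + (-4417.86)(31.83) = 2675375.00 mm³
X̄ = 3731375.00 / 30782.14 = 121.22 mm
Ȳ = 2675375.00 / 30782.14 = 86.91 mm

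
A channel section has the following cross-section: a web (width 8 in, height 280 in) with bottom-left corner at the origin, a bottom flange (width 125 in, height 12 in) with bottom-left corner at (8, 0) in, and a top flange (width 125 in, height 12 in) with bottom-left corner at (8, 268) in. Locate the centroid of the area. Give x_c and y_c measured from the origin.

x_c = 42.07 in, y_c = 140.00 in

web: A = 8 × 280 = 2240.00, centroid at (4.00, 140.00).
bottom flange: A = 125 × 12 = 1500.00, centroid at (70.50, 6.00).
top flange: A = 125 × 12 = 1500.00, centroid at (70.50, 274.00).
ΣA = 5240.00 in²
ΣAx_c = (2240.00)(4.00) + (1500.00)(70.50) + (1500.00)(70.50) = 220460.00 in³
ΣAy_c = (2240.00)(140.00) + (1500.00)(6.00) + (1500.00)(274.00) = 733600.00 in³
x_c = 220460.00 / 5240.00 = 42.07 in
y_c = 733600.00 / 5240.00 = 140.00 in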